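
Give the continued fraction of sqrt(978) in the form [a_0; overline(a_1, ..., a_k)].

[31; overline(3, 1, 1, 1, 30, 1, 1, 1, 3, 62)]

Write x_i = (sqrt(978) + m_i)/d_i with (m_0, d_0) = (0, 1). a_0 = floor(sqrt(978)) = 31, since 31^2 = 961 <= 978 < 1024 = 32^2.
Iterate m_{i+1} = d_i*a_i - m_i, d_{i+1} = (978 - m_{i+1}^2)/d_i, a_{i+1} = floor((a_0 + m_{i+1})/d_{i+1}):
  m_1 = 1*31 - 0 = 31, d_1 = (978 - 31^2)/1 = 17/1 = 17, a_1 = floor((31 + 31)/17) = 3.
  m_2 = 17*3 - 31 = 20, d_2 = (978 - 20^2)/17 = 578/17 = 34, a_2 = floor((31 + 20)/34) = 1.
  m_3 = 34*1 - 20 = 14, d_3 = (978 - 14^2)/34 = 782/34 = 23, a_3 = floor((31 + 14)/23) = 1.
  m_4 = 23*1 - 14 = 9, d_4 = (978 - 9^2)/23 = 897/23 = 39, a_4 = floor((31 + 9)/39) = 1.
  m_5 = 39*1 - 9 = 30, d_5 = (978 - 30^2)/39 = 78/39 = 2, a_5 = floor((31 + 30)/2) = 30.
  m_6 = 2*30 - 30 = 30, d_6 = (978 - 30^2)/2 = 78/2 = 39, a_6 = floor((31 + 30)/39) = 1.
  m_7 = 39*1 - 30 = 9, d_7 = (978 - 9^2)/39 = 897/39 = 23, a_7 = floor((31 + 9)/23) = 1.
  m_8 = 23*1 - 9 = 14, d_8 = (978 - 14^2)/23 = 782/23 = 34, a_8 = floor((31 + 14)/34) = 1.
  m_9 = 34*1 - 14 = 20, d_9 = (978 - 20^2)/34 = 578/34 = 17, a_9 = floor((31 + 20)/17) = 3.
  m_10 = 17*3 - 20 = 31, d_10 = (978 - 31^2)/17 = 17/17 = 1, a_10 = floor((31 + 31)/1) = 62.
  m_11 = 1*62 - 31 = 31, d_11 = (978 - 31^2)/1 = 17/1 = 17: (m_11, d_11) = (m_1, d_1) = (31, 17), so from here the quotients repeat a_1, ..., a_10; the period length is 10.
Hence the expansion of sqrt(978) is a_0 = 31 followed by the repeating block 3, 1, 1, 1, 30, 1, 1, 1, 3, 62 (period 10).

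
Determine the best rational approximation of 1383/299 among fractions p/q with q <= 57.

37/8

Expand x = 1383/299 as a continued fraction with the Euclidean algorithm:
  1383 = 4*299 + 187, so a_0 = 4.
  299 = 1*187 + 112, so a_1 = 1.
  187 = 1*112 + 75, so a_2 = 1.
  112 = 1*75 + 37, so a_3 = 1.
  75 = 2*37 + 1, so a_4 = 2.
  37 = 37*1 + 0, so a_5 = 37.
so x = [4; 1, 1, 1, 2, 37].
Convergents (p_i = a_i*p_{i-1} + p_{i-2}, q_i = a_i*q_{i-1} + q_{i-2} with p_{-2}=0, p_{-1}=1, q_{-2}=1, q_{-1}=0), until the denominator exceeds 57:
  i=0: a_0=4, p_0 = 4*1 + 0 = 4, q_0 = 4*0 + 1 = 1.
  i=1: a_1=1, p_1 = 1*4 + 1 = 5, q_1 = 1*1 + 0 = 1.
  i=2: a_2=1, p_2 = 1*5 + 4 = 9, q_2 = 1*1 + 1 = 2.
  i=3: a_3=1, p_3 = 1*9 + 5 = 14, q_3 = 1*2 + 1 = 3.
  i=4: a_4=2, p_4 = 2*14 + 9 = 37, q_4 = 2*3 + 2 = 8.
  i=5: a_5=37, p_5 = 37*37 + 14 = 1383, q_5 = 37*8 + 3 = 299.
q_5 = 299 > 57, so the last convergent with denominator <= 57 is p_4/q_4 = 37/8.
The closest fraction with denominator <= 57 is either p_4/q_4 or the intermediate fraction (k*p_4 + p_3)/(k*q_4 + q_3) with the largest k >= 1 whose denominator stays <= 57; these approach x as k grows, and every other convergent or intermediate fraction in range is farther away.
Largest k: floor((57 - q_3)/q_4) = floor((57 - 3)/8) = 6.
That gives (6*37 + 14)/(6*8 + 3) = 236/51.
Compare the errors: |x - 37/8| = |1383*8 - 37*299|/(299*8) = 1/2392, and |x - 236/51| = |1383*51 - 236*299|/(299*51) = 31/15249.
Cross-multiplying, 1*15249 = 15249 < 74152 = 31*2392, so 1/2392 is smaller: the convergent 37/8 is closer to x than 236/51.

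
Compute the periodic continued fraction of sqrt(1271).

[35; (1, 1, 1, 6, 2, 6, 1, 1, 1, 70)]

Write x_i = (sqrt(1271) + m_i)/d_i with (m_0, d_0) = (0, 1). a_0 = floor(sqrt(1271)) = 35, since 35^2 = 1225 <= 1271 < 1296 = 36^2.
Iterate m_{i+1} = d_i*a_i - m_i, d_{i+1} = (1271 - m_{i+1}^2)/d_i, a_{i+1} = floor((a_0 + m_{i+1})/d_{i+1}):
  m_1 = 1*35 - 0 = 35, d_1 = (1271 - 35^2)/1 = 46/1 = 46, a_1 = floor((35 + 35)/46) = 1.
  m_2 = 46*1 - 35 = 11, d_2 = (1271 - 11^2)/46 = 1150/46 = 25, a_2 = floor((35 + 11)/25) = 1.
  m_3 = 25*1 - 11 = 14, d_3 = (1271 - 14^2)/25 = 1075/25 = 43, a_3 = floor((35 + 14)/43) = 1.
  m_4 = 43*1 - 14 = 29, d_4 = (1271 - 29^2)/43 = 430/43 = 10, a_4 = floor((35 + 29)/10) = 6.
  m_5 = 10*6 - 29 = 31, d_5 = (1271 - 31^2)/10 = 310/10 = 31, a_5 = floor((35 + 31)/31) = 2.
  m_6 = 31*2 - 31 = 31, d_6 = (1271 - 31^2)/31 = 310/31 = 10, a_6 = floor((35 + 31)/10) = 6.
  m_7 = 10*6 - 31 = 29, d_7 = (1271 - 29^2)/10 = 430/10 = 43, a_7 = floor((35 + 29)/43) = 1.
  m_8 = 43*1 - 29 = 14, d_8 = (1271 - 14^2)/43 = 1075/43 = 25, a_8 = floor((35 + 14)/25) = 1.
  m_9 = 25*1 - 14 = 11, d_9 = (1271 - 11^2)/25 = 1150/25 = 46, a_9 = floor((35 + 11)/46) = 1.
  m_10 = 46*1 - 11 = 35, d_10 = (1271 - 35^2)/46 = 46/46 = 1, a_10 = floor((35 + 35)/1) = 70.
  m_11 = 1*70 - 35 = 35, d_11 = (1271 - 35^2)/1 = 46/1 = 46: (m_11, d_11) = (m_1, d_1) = (35, 46), so from here the quotients repeat a_1, ..., a_10; the period length is 10.
Hence the expansion of sqrt(1271) is a_0 = 35 followed by the repeating block 1, 1, 1, 6, 2, 6, 1, 1, 1, 70 (period 10).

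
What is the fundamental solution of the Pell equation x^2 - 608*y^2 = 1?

First expand sqrt(608) as a continued fraction. With x_i = (sqrt(608) + m_i)/d_i and (m_0, d_0) = (0, 1): a_0 = floor(sqrt(608)) = 24, since 24^2 = 576 <= 608 < 625 = 25^2.
Iterate m_{i+1} = d_i*a_i - m_i, d_{i+1} = (608 - m_{i+1}^2)/d_i, a_{i+1} = floor((a_0 + m_{i+1})/d_{i+1}):
  m_1 = 1*24 - 0 = 24, d_1 = (608 - 24^2)/1 = 32/1 = 32, a_1 = floor((24 + 24)/32) = 1.
  m_2 = 32*1 - 24 = 8, d_2 = (608 - 8^2)/32 = 544/32 = 17, a_2 = floor((24 + 8)/17) = 1.
  m_3 = 17*1 - 8 = 9, d_3 = (608 - 9^2)/17 = 527/17 = 31, a_3 = floor((24 + 9)/31) = 1.
  m_4 = 31*1 - 9 = 22, d_4 = (608 - 22^2)/31 = 124/31 = 4, a_4 = floor((24 + 22)/4) = 11.
  m_5 = 4*11 - 22 = 22, d_5 = (608 - 22^2)/4 = 124/4 = 31, a_5 = floor((24 + 22)/31) = 1.
  m_6 = 31*1 - 22 = 9, d_6 = (608 - 9^2)/31 = 527/31 = 17, a_6 = floor((24 + 9)/17) = 1.
  m_7 = 17*1 - 9 = 8, d_7 = (608 - 8^2)/17 = 544/17 = 32, a_7 = floor((24 + 8)/32) = 1.
  m_8 = 32*1 - 8 = 24, d_8 = (608 - 24^2)/32 = 32/32 = 1, a_8 = floor((24 + 24)/1) = 48.
  m_9 = 1*48 - 24 = 24, d_9 = (608 - 24^2)/1 = 32/1 = 32: (m_9, d_9) = (m_1, d_1) = (24, 32), so from here the quotients repeat a_1, ..., a_8; the period length is 8.
So sqrt(608) = [24; (1, 1, 1, 11, 1, 1, 1, 48)] with period length k = 8.
k is even, so the fundamental solution of x^2 - 608y^2 = 1 is (p_{k-1}, q_{k-1}) = (p_7, q_7); compute convergents through index 7.
Convergents (p_i = a_i*p_{i-1} + p_{i-2}, q_i = a_i*q_{i-1} + q_{i-2} with p_{-2}=0, p_{-1}=1, q_{-2}=1, q_{-1}=0):
  i=0: a_0=24, p_0 = 24*1 + 0 = 24, q_0 = 24*0 + 1 = 1.
  i=1: a_1=1, p_1 = 1*24 + 1 = 25, q_1 = 1*1 + 0 = 1.
  i=2: a_2=1, p_2 = 1*25 + 24 = 49, q_2 = 1*1 + 1 = 2.
  i=3: a_3=1, p_3 = 1*49 + 25 = 74, q_3 = 1*2 + 1 = 3.
  i=4: a_4=11, p_4 = 11*74 + 49 = 863, q_4 = 11*3 + 2 = 35.
  i=5: a_5=1, p_5 = 1*863 + 74 = 937, q_5 = 1*35 + 3 = 38.
  i=6: a_6=1, p_6 = 1*937 + 863 = 1800, q_6 = 1*38 + 35 = 73.
  i=7: a_7=1, p_7 = 1*1800 + 937 = 2737, q_7 = 1*73 + 38 = 111.
Check: 2737^2 - 608*111^2 = 7491169 - 7491168 = 1, so (x, y) = (2737, 111) solves the equation, and by the theorem it is the least positive solution.

(x, y) = (2737, 111)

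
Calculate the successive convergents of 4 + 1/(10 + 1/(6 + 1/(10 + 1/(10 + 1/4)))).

Using the convergent recurrence p_i = a_i*p_{i-1} + p_{i-2}, q_i = a_i*q_{i-1} + q_{i-2} with p_{-2}=0, p_{-1}=1, q_{-2}=1, q_{-1}=0:
  i=0: a_0=4, p_0 = 4*1 + 0 = 4, q_0 = 4*0 + 1 = 1.
  i=1: a_1=10, p_1 = 10*4 + 1 = 41, q_1 = 10*1 + 0 = 10.
  i=2: a_2=6, p_2 = 6*41 + 4 = 250, q_2 = 6*10 + 1 = 61.
  i=3: a_3=10, p_3 = 10*250 + 41 = 2541, q_3 = 10*61 + 10 = 620.
  i=4: a_4=10, p_4 = 10*2541 + 250 = 25660, q_4 = 10*620 + 61 = 6261.
  i=5: a_5=4, p_5 = 4*25660 + 2541 = 105181, q_5 = 4*6261 + 620 = 25664.

4/1, 41/10, 250/61, 2541/620, 25660/6261, 105181/25664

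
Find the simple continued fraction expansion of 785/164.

[4; 1, 3, 1, 2, 5, 2]

Run the Euclidean algorithm on 785 and 164; the successive quotients are the partial quotients a_0, a_1, ... (each step inverts the fractional part left over by the previous one):
  785 = 4*164 + 129, so a_0 = 4.
  164 = 1*129 + 35, so a_1 = 1.
  129 = 3*35 + 24, so a_2 = 3.
  35 = 1*24 + 11, so a_3 = 1.
  24 = 2*11 + 2, so a_4 = 2.
  11 = 5*2 + 1, so a_5 = 5.
  2 = 2*1 + 0, so a_6 = 2.
The remainder reaches 0 after 7 divisions, so the expansion has 7 partial quotients, read off in order.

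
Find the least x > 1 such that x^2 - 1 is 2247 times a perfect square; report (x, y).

First expand sqrt(2247) as a continued fraction. With x_i = (sqrt(2247) + m_i)/d_i and (m_0, d_0) = (0, 1): a_0 = floor(sqrt(2247)) = 47, since 47^2 = 2209 <= 2247 < 2304 = 48^2.
Iterate m_{i+1} = d_i*a_i - m_i, d_{i+1} = (2247 - m_{i+1}^2)/d_i, a_{i+1} = floor((a_0 + m_{i+1})/d_{i+1}):
  m_1 = 1*47 - 0 = 47, d_1 = (2247 - 47^2)/1 = 38/1 = 38, a_1 = floor((47 + 47)/38) = 2.
  m_2 = 38*2 - 47 = 29, d_2 = (2247 - 29^2)/38 = 1406/38 = 37, a_2 = floor((47 + 29)/37) = 2.
  m_3 = 37*2 - 29 = 45, d_3 = (2247 - 45^2)/37 = 222/37 = 6, a_3 = floor((47 + 45)/6) = 15.
  m_4 = 6*15 - 45 = 45, d_4 = (2247 - 45^2)/6 = 222/6 = 37, a_4 = floor((47 + 45)/37) = 2.
  m_5 = 37*2 - 45 = 29, d_5 = (2247 - 29^2)/37 = 1406/37 = 38, a_5 = floor((47 + 29)/38) = 2.
  m_6 = 38*2 - 29 = 47, d_6 = (2247 - 47^2)/38 = 38/38 = 1, a_6 = floor((47 + 47)/1) = 94.
  m_7 = 1*94 - 47 = 47, d_7 = (2247 - 47^2)/1 = 38/1 = 38: (m_7, d_7) = (m_1, d_1) = (47, 38), so from here the quotients repeat a_1, ..., a_6; the period length is 6.
So sqrt(2247) = [47; (2, 2, 15, 2, 2, 94)] with period length k = 6.
k is even, so the fundamental solution of x^2 - 2247y^2 = 1 is (p_{k-1}, q_{k-1}) = (p_5, q_5); compute convergents through index 5.
Convergents (p_i = a_i*p_{i-1} + p_{i-2}, q_i = a_i*q_{i-1} + q_{i-2} with p_{-2}=0, p_{-1}=1, q_{-2}=1, q_{-1}=0):
  i=0: a_0=47, p_0 = 47*1 + 0 = 47, q_0 = 47*0 + 1 = 1.
  i=1: a_1=2, p_1 = 2*47 + 1 = 95, q_1 = 2*1 + 0 = 2.
  i=2: a_2=2, p_2 = 2*95 + 47 = 237, q_2 = 2*2 + 1 = 5.
  i=3: a_3=15, p_3 = 15*237 + 95 = 3650, q_3 = 15*5 + 2 = 77.
  i=4: a_4=2, p_4 = 2*3650 + 237 = 7537, q_4 = 2*77 + 5 = 159.
  i=5: a_5=2, p_5 = 2*7537 + 3650 = 18724, q_5 = 2*159 + 77 = 395.
Check: 18724^2 - 2247*395^2 = 350588176 - 350588175 = 1, so (x, y) = (18724, 395) solves the equation, and by the theorem it is the least positive solution.

(x, y) = (18724, 395)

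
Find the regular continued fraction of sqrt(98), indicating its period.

[9; (1, 8, 1, 18)]

Write x_i = (sqrt(98) + m_i)/d_i with (m_0, d_0) = (0, 1). a_0 = floor(sqrt(98)) = 9, since 9^2 = 81 <= 98 < 100 = 10^2.
Iterate m_{i+1} = d_i*a_i - m_i, d_{i+1} = (98 - m_{i+1}^2)/d_i, a_{i+1} = floor((a_0 + m_{i+1})/d_{i+1}):
  m_1 = 1*9 - 0 = 9, d_1 = (98 - 9^2)/1 = 17/1 = 17, a_1 = floor((9 + 9)/17) = 1.
  m_2 = 17*1 - 9 = 8, d_2 = (98 - 8^2)/17 = 34/17 = 2, a_2 = floor((9 + 8)/2) = 8.
  m_3 = 2*8 - 8 = 8, d_3 = (98 - 8^2)/2 = 34/2 = 17, a_3 = floor((9 + 8)/17) = 1.
  m_4 = 17*1 - 8 = 9, d_4 = (98 - 9^2)/17 = 17/17 = 1, a_4 = floor((9 + 9)/1) = 18.
  m_5 = 1*18 - 9 = 9, d_5 = (98 - 9^2)/1 = 17/1 = 17: (m_5, d_5) = (m_1, d_1) = (9, 17), so from here the quotients repeat a_1, ..., a_4; the period length is 4.
Hence the expansion of sqrt(98) is a_0 = 9 followed by the repeating block 1, 8, 1, 18 (period 4).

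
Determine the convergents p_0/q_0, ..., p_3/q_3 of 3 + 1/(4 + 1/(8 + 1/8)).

Using the convergent recurrence p_i = a_i*p_{i-1} + p_{i-2}, q_i = a_i*q_{i-1} + q_{i-2} with p_{-2}=0, p_{-1}=1, q_{-2}=1, q_{-1}=0:
  i=0: a_0=3, p_0 = 3*1 + 0 = 3, q_0 = 3*0 + 1 = 1.
  i=1: a_1=4, p_1 = 4*3 + 1 = 13, q_1 = 4*1 + 0 = 4.
  i=2: a_2=8, p_2 = 8*13 + 3 = 107, q_2 = 8*4 + 1 = 33.
  i=3: a_3=8, p_3 = 8*107 + 13 = 869, q_3 = 8*33 + 4 = 268.

3/1, 13/4, 107/33, 869/268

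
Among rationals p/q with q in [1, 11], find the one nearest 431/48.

Expand x = 431/48 as a continued fraction with the Euclidean algorithm:
  431 = 8*48 + 47, so a_0 = 8.
  48 = 1*47 + 1, so a_1 = 1.
  47 = 47*1 + 0, so a_2 = 47.
so x = [8; 1, 47].
Convergents (p_i = a_i*p_{i-1} + p_{i-2}, q_i = a_i*q_{i-1} + q_{i-2} with p_{-2}=0, p_{-1}=1, q_{-2}=1, q_{-1}=0), until the denominator exceeds 11:
  i=0: a_0=8, p_0 = 8*1 + 0 = 8, q_0 = 8*0 + 1 = 1.
  i=1: a_1=1, p_1 = 1*8 + 1 = 9, q_1 = 1*1 + 0 = 1.
  i=2: a_2=47, p_2 = 47*9 + 8 = 431, q_2 = 47*1 + 1 = 48.
q_2 = 48 > 11, so the last convergent with denominator <= 11 is p_1/q_1 = 9/1.
The closest fraction with denominator <= 11 is either p_1/q_1 or the intermediate fraction (k*p_1 + p_0)/(k*q_1 + q_0) with the largest k >= 1 whose denominator stays <= 11; these approach x as k grows, and every other convergent or intermediate fraction in range is farther away.
Largest k: floor((11 - q_0)/q_1) = floor((11 - 1)/1) = 10.
That gives (10*9 + 8)/(10*1 + 1) = 98/11.
Compare the errors: |x - 9/1| = |431*1 - 9*48|/(48*1) = 1/48, and |x - 98/11| = |431*11 - 98*48|/(48*11) = 37/528.
Cross-multiplying, 1*528 = 528 < 1776 = 37*48, so 1/48 is smaller: the convergent 9/1 is closer to x than 98/11.

9/1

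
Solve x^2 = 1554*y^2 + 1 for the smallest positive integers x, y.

First expand sqrt(1554) as a continued fraction. With x_i = (sqrt(1554) + m_i)/d_i and (m_0, d_0) = (0, 1): a_0 = floor(sqrt(1554)) = 39, since 39^2 = 1521 <= 1554 < 1600 = 40^2.
Iterate m_{i+1} = d_i*a_i - m_i, d_{i+1} = (1554 - m_{i+1}^2)/d_i, a_{i+1} = floor((a_0 + m_{i+1})/d_{i+1}):
  m_1 = 1*39 - 0 = 39, d_1 = (1554 - 39^2)/1 = 33/1 = 33, a_1 = floor((39 + 39)/33) = 2.
  m_2 = 33*2 - 39 = 27, d_2 = (1554 - 27^2)/33 = 825/33 = 25, a_2 = floor((39 + 27)/25) = 2.
  m_3 = 25*2 - 27 = 23, d_3 = (1554 - 23^2)/25 = 1025/25 = 41, a_3 = floor((39 + 23)/41) = 1.
  m_4 = 41*1 - 23 = 18, d_4 = (1554 - 18^2)/41 = 1230/41 = 30, a_4 = floor((39 + 18)/30) = 1.
  m_5 = 30*1 - 18 = 12, d_5 = (1554 - 12^2)/30 = 1410/30 = 47, a_5 = floor((39 + 12)/47) = 1.
  m_6 = 47*1 - 12 = 35, d_6 = (1554 - 35^2)/47 = 329/47 = 7, a_6 = floor((39 + 35)/7) = 10.
  m_7 = 7*10 - 35 = 35, d_7 = (1554 - 35^2)/7 = 329/7 = 47, a_7 = floor((39 + 35)/47) = 1.
  m_8 = 47*1 - 35 = 12, d_8 = (1554 - 12^2)/47 = 1410/47 = 30, a_8 = floor((39 + 12)/30) = 1.
  m_9 = 30*1 - 12 = 18, d_9 = (1554 - 18^2)/30 = 1230/30 = 41, a_9 = floor((39 + 18)/41) = 1.
  m_10 = 41*1 - 18 = 23, d_10 = (1554 - 23^2)/41 = 1025/41 = 25, a_10 = floor((39 + 23)/25) = 2.
  m_11 = 25*2 - 23 = 27, d_11 = (1554 - 27^2)/25 = 825/25 = 33, a_11 = floor((39 + 27)/33) = 2.
  m_12 = 33*2 - 27 = 39, d_12 = (1554 - 39^2)/33 = 33/33 = 1, a_12 = floor((39 + 39)/1) = 78.
  m_13 = 1*78 - 39 = 39, d_13 = (1554 - 39^2)/1 = 33/1 = 33: (m_13, d_13) = (m_1, d_1) = (39, 33), so from here the quotients repeat a_1, ..., a_12; the period length is 12.
So sqrt(1554) = [39; (2, 2, 1, 1, 1, 10, 1, 1, 1, 2, 2, 78)] with period length k = 12.
k is even, so the fundamental solution of x^2 - 1554y^2 = 1 is (p_{k-1}, q_{k-1}) = (p_11, q_11); compute convergents through index 11.
Convergents (p_i = a_i*p_{i-1} + p_{i-2}, q_i = a_i*q_{i-1} + q_{i-2} with p_{-2}=0, p_{-1}=1, q_{-2}=1, q_{-1}=0):
  i=0: a_0=39, p_0 = 39*1 + 0 = 39, q_0 = 39*0 + 1 = 1.
  i=1: a_1=2, p_1 = 2*39 + 1 = 79, q_1 = 2*1 + 0 = 2.
  i=2: a_2=2, p_2 = 2*79 + 39 = 197, q_2 = 2*2 + 1 = 5.
  i=3: a_3=1, p_3 = 1*197 + 79 = 276, q_3 = 1*5 + 2 = 7.
  i=4: a_4=1, p_4 = 1*276 + 197 = 473, q_4 = 1*7 + 5 = 12.
  i=5: a_5=1, p_5 = 1*473 + 276 = 749, q_5 = 1*12 + 7 = 19.
  i=6: a_6=10, p_6 = 10*749 + 473 = 7963, q_6 = 10*19 + 12 = 202.
  i=7: a_7=1, p_7 = 1*7963 + 749 = 8712, q_7 = 1*202 + 19 = 221.
  i=8: a_8=1, p_8 = 1*8712 + 7963 = 16675, q_8 = 1*221 + 202 = 423.
  i=9: a_9=1, p_9 = 1*16675 + 8712 = 25387, q_9 = 1*423 + 221 = 644.
  i=10: a_10=2, p_10 = 2*25387 + 16675 = 67449, q_10 = 2*644 + 423 = 1711.
  i=11: a_11=2, p_11 = 2*67449 + 25387 = 160285, q_11 = 2*1711 + 644 = 4066.
Check: 160285^2 - 1554*4066^2 = 25691281225 - 25691281224 = 1, so (x, y) = (160285, 4066) solves the equation, and by the theorem it is the least positive solution.

(x, y) = (160285, 4066)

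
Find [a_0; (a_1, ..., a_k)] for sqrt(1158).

[34; (34, 68)]

Write x_i = (sqrt(1158) + m_i)/d_i with (m_0, d_0) = (0, 1). a_0 = floor(sqrt(1158)) = 34, since 34^2 = 1156 <= 1158 < 1225 = 35^2.
Iterate m_{i+1} = d_i*a_i - m_i, d_{i+1} = (1158 - m_{i+1}^2)/d_i, a_{i+1} = floor((a_0 + m_{i+1})/d_{i+1}):
  m_1 = 1*34 - 0 = 34, d_1 = (1158 - 34^2)/1 = 2/1 = 2, a_1 = floor((34 + 34)/2) = 34.
  m_2 = 2*34 - 34 = 34, d_2 = (1158 - 34^2)/2 = 2/2 = 1, a_2 = floor((34 + 34)/1) = 68.
  m_3 = 1*68 - 34 = 34, d_3 = (1158 - 34^2)/1 = 2/1 = 2: (m_3, d_3) = (m_1, d_1) = (34, 2), so from here the quotients repeat a_1, a_2; the period length is 2.
Hence the expansion of sqrt(1158) is a_0 = 34 followed by the repeating block 34, 68 (period 2).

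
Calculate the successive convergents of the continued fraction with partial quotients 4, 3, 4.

4/1, 13/3, 56/13

Using the convergent recurrence p_i = a_i*p_{i-1} + p_{i-2}, q_i = a_i*q_{i-1} + q_{i-2} with p_{-2}=0, p_{-1}=1, q_{-2}=1, q_{-1}=0:
  i=0: a_0=4, p_0 = 4*1 + 0 = 4, q_0 = 4*0 + 1 = 1.
  i=1: a_1=3, p_1 = 3*4 + 1 = 13, q_1 = 3*1 + 0 = 3.
  i=2: a_2=4, p_2 = 4*13 + 4 = 56, q_2 = 4*3 + 1 = 13.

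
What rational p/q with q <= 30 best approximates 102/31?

Expand x = 102/31 as a continued fraction with the Euclidean algorithm:
  102 = 3*31 + 9, so a_0 = 3.
  31 = 3*9 + 4, so a_1 = 3.
  9 = 2*4 + 1, so a_2 = 2.
  4 = 4*1 + 0, so a_3 = 4.
so x = [3; 3, 2, 4].
Convergents (p_i = a_i*p_{i-1} + p_{i-2}, q_i = a_i*q_{i-1} + q_{i-2} with p_{-2}=0, p_{-1}=1, q_{-2}=1, q_{-1}=0), until the denominator exceeds 30:
  i=0: a_0=3, p_0 = 3*1 + 0 = 3, q_0 = 3*0 + 1 = 1.
  i=1: a_1=3, p_1 = 3*3 + 1 = 10, q_1 = 3*1 + 0 = 3.
  i=2: a_2=2, p_2 = 2*10 + 3 = 23, q_2 = 2*3 + 1 = 7.
  i=3: a_3=4, p_3 = 4*23 + 10 = 102, q_3 = 4*7 + 3 = 31.
q_3 = 31 > 30, so the last convergent with denominator <= 30 is p_2/q_2 = 23/7.
The closest fraction with denominator <= 30 is either p_2/q_2 or the intermediate fraction (k*p_2 + p_1)/(k*q_2 + q_1) with the largest k >= 1 whose denominator stays <= 30; these approach x as k grows, and every other convergent or intermediate fraction in range is farther away.
Largest k: floor((30 - q_1)/q_2) = floor((30 - 3)/7) = 3.
That gives (3*23 + 10)/(3*7 + 3) = 79/24.
Compare the errors: |x - 23/7| = |102*7 - 23*31|/(31*7) = 1/217, and |x - 79/24| = |102*24 - 79*31|/(31*24) = 1/744.
Cross-multiplying, 1*217 = 217 < 744 = 1*744, so 1/744 is smaller: the intermediate fraction 79/24 is closer to x than 23/7.

79/24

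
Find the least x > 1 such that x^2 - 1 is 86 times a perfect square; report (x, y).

(x, y) = (10405, 1122)

First expand sqrt(86) as a continued fraction. With x_i = (sqrt(86) + m_i)/d_i and (m_0, d_0) = (0, 1): a_0 = floor(sqrt(86)) = 9, since 9^2 = 81 <= 86 < 100 = 10^2.
Iterate m_{i+1} = d_i*a_i - m_i, d_{i+1} = (86 - m_{i+1}^2)/d_i, a_{i+1} = floor((a_0 + m_{i+1})/d_{i+1}):
  m_1 = 1*9 - 0 = 9, d_1 = (86 - 9^2)/1 = 5/1 = 5, a_1 = floor((9 + 9)/5) = 3.
  m_2 = 5*3 - 9 = 6, d_2 = (86 - 6^2)/5 = 50/5 = 10, a_2 = floor((9 + 6)/10) = 1.
  m_3 = 10*1 - 6 = 4, d_3 = (86 - 4^2)/10 = 70/10 = 7, a_3 = floor((9 + 4)/7) = 1.
  m_4 = 7*1 - 4 = 3, d_4 = (86 - 3^2)/7 = 77/7 = 11, a_4 = floor((9 + 3)/11) = 1.
  m_5 = 11*1 - 3 = 8, d_5 = (86 - 8^2)/11 = 22/11 = 2, a_5 = floor((9 + 8)/2) = 8.
  m_6 = 2*8 - 8 = 8, d_6 = (86 - 8^2)/2 = 22/2 = 11, a_6 = floor((9 + 8)/11) = 1.
  m_7 = 11*1 - 8 = 3, d_7 = (86 - 3^2)/11 = 77/11 = 7, a_7 = floor((9 + 3)/7) = 1.
  m_8 = 7*1 - 3 = 4, d_8 = (86 - 4^2)/7 = 70/7 = 10, a_8 = floor((9 + 4)/10) = 1.
  m_9 = 10*1 - 4 = 6, d_9 = (86 - 6^2)/10 = 50/10 = 5, a_9 = floor((9 + 6)/5) = 3.
  m_10 = 5*3 - 6 = 9, d_10 = (86 - 9^2)/5 = 5/5 = 1, a_10 = floor((9 + 9)/1) = 18.
  m_11 = 1*18 - 9 = 9, d_11 = (86 - 9^2)/1 = 5/1 = 5: (m_11, d_11) = (m_1, d_1) = (9, 5), so from here the quotients repeat a_1, ..., a_10; the period length is 10.
So sqrt(86) = [9; (3, 1, 1, 1, 8, 1, 1, 1, 3, 18)] with period length k = 10.
k is even, so the fundamental solution of x^2 - 86y^2 = 1 is (p_{k-1}, q_{k-1}) = (p_9, q_9); compute convergents through index 9.
Convergents (p_i = a_i*p_{i-1} + p_{i-2}, q_i = a_i*q_{i-1} + q_{i-2} with p_{-2}=0, p_{-1}=1, q_{-2}=1, q_{-1}=0):
  i=0: a_0=9, p_0 = 9*1 + 0 = 9, q_0 = 9*0 + 1 = 1.
  i=1: a_1=3, p_1 = 3*9 + 1 = 28, q_1 = 3*1 + 0 = 3.
  i=2: a_2=1, p_2 = 1*28 + 9 = 37, q_2 = 1*3 + 1 = 4.
  i=3: a_3=1, p_3 = 1*37 + 28 = 65, q_3 = 1*4 + 3 = 7.
  i=4: a_4=1, p_4 = 1*65 + 37 = 102, q_4 = 1*7 + 4 = 11.
  i=5: a_5=8, p_5 = 8*102 + 65 = 881, q_5 = 8*11 + 7 = 95.
  i=6: a_6=1, p_6 = 1*881 + 102 = 983, q_6 = 1*95 + 11 = 106.
  i=7: a_7=1, p_7 = 1*983 + 881 = 1864, q_7 = 1*106 + 95 = 201.
  i=8: a_8=1, p_8 = 1*1864 + 983 = 2847, q_8 = 1*201 + 106 = 307.
  i=9: a_9=3, p_9 = 3*2847 + 1864 = 10405, q_9 = 3*307 + 201 = 1122.
Check: 10405^2 - 86*1122^2 = 108264025 - 108264024 = 1, so (x, y) = (10405, 1122) solves the equation, and by the theorem it is the least positive solution.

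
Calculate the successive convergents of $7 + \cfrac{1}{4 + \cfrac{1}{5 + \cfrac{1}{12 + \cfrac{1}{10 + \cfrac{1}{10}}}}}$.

7/1, 29/4, 152/21, 1853/256, 18682/2581, 188673/26066

Using the convergent recurrence p_i = a_i*p_{i-1} + p_{i-2}, q_i = a_i*q_{i-1} + q_{i-2} with p_{-2}=0, p_{-1}=1, q_{-2}=1, q_{-1}=0:
  i=0: a_0=7, p_0 = 7*1 + 0 = 7, q_0 = 7*0 + 1 = 1.
  i=1: a_1=4, p_1 = 4*7 + 1 = 29, q_1 = 4*1 + 0 = 4.
  i=2: a_2=5, p_2 = 5*29 + 7 = 152, q_2 = 5*4 + 1 = 21.
  i=3: a_3=12, p_3 = 12*152 + 29 = 1853, q_3 = 12*21 + 4 = 256.
  i=4: a_4=10, p_4 = 10*1853 + 152 = 18682, q_4 = 10*256 + 21 = 2581.
  i=5: a_5=10, p_5 = 10*18682 + 1853 = 188673, q_5 = 10*2581 + 256 = 26066.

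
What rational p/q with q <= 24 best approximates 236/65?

69/19

Expand x = 236/65 as a continued fraction with the Euclidean algorithm:
  236 = 3*65 + 41, so a_0 = 3.
  65 = 1*41 + 24, so a_1 = 1.
  41 = 1*24 + 17, so a_2 = 1.
  24 = 1*17 + 7, so a_3 = 1.
  17 = 2*7 + 3, so a_4 = 2.
  7 = 2*3 + 1, so a_5 = 2.
  3 = 3*1 + 0, so a_6 = 3.
so x = [3; 1, 1, 1, 2, 2, 3].
Convergents (p_i = a_i*p_{i-1} + p_{i-2}, q_i = a_i*q_{i-1} + q_{i-2} with p_{-2}=0, p_{-1}=1, q_{-2}=1, q_{-1}=0), until the denominator exceeds 24:
  i=0: a_0=3, p_0 = 3*1 + 0 = 3, q_0 = 3*0 + 1 = 1.
  i=1: a_1=1, p_1 = 1*3 + 1 = 4, q_1 = 1*1 + 0 = 1.
  i=2: a_2=1, p_2 = 1*4 + 3 = 7, q_2 = 1*1 + 1 = 2.
  i=3: a_3=1, p_3 = 1*7 + 4 = 11, q_3 = 1*2 + 1 = 3.
  i=4: a_4=2, p_4 = 2*11 + 7 = 29, q_4 = 2*3 + 2 = 8.
  i=5: a_5=2, p_5 = 2*29 + 11 = 69, q_5 = 2*8 + 3 = 19.
  i=6: a_6=3, p_6 = 3*69 + 29 = 236, q_6 = 3*19 + 8 = 65.
q_6 = 65 > 24, so the last convergent with denominator <= 24 is p_5/q_5 = 69/19.
The closest fraction with denominator <= 24 is either p_5/q_5 or the intermediate fraction (k*p_5 + p_4)/(k*q_5 + q_4) with the largest k >= 1 whose denominator stays <= 24; these approach x as k grows, and every other convergent or intermediate fraction in range is farther away.
Largest k: floor((24 - q_4)/q_5) = floor((24 - 8)/19) = 0.
Since k = 0, no intermediate fraction beyond p_5/q_5 has denominator <= 24, so the convergent 69/19 is the closest (its error is |236*19 - 69*65|/(65*19) = 1/1235).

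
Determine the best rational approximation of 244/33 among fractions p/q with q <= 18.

Expand x = 244/33 as a continued fraction with the Euclidean algorithm:
  244 = 7*33 + 13, so a_0 = 7.
  33 = 2*13 + 7, so a_1 = 2.
  13 = 1*7 + 6, so a_2 = 1.
  7 = 1*6 + 1, so a_3 = 1.
  6 = 6*1 + 0, so a_4 = 6.
so x = [7; 2, 1, 1, 6].
Convergents (p_i = a_i*p_{i-1} + p_{i-2}, q_i = a_i*q_{i-1} + q_{i-2} with p_{-2}=0, p_{-1}=1, q_{-2}=1, q_{-1}=0), until the denominator exceeds 18:
  i=0: a_0=7, p_0 = 7*1 + 0 = 7, q_0 = 7*0 + 1 = 1.
  i=1: a_1=2, p_1 = 2*7 + 1 = 15, q_1 = 2*1 + 0 = 2.
  i=2: a_2=1, p_2 = 1*15 + 7 = 22, q_2 = 1*2 + 1 = 3.
  i=3: a_3=1, p_3 = 1*22 + 15 = 37, q_3 = 1*3 + 2 = 5.
  i=4: a_4=6, p_4 = 6*37 + 22 = 244, q_4 = 6*5 + 3 = 33.
q_4 = 33 > 18, so the last convergent with denominator <= 18 is p_3/q_3 = 37/5.
The closest fraction with denominator <= 18 is either p_3/q_3 or the intermediate fraction (k*p_3 + p_2)/(k*q_3 + q_2) with the largest k >= 1 whose denominator stays <= 18; these approach x as k grows, and every other convergent or intermediate fraction in range is farther away.
Largest k: floor((18 - q_2)/q_3) = floor((18 - 3)/5) = 3.
That gives (3*37 + 22)/(3*5 + 3) = 133/18.
Compare the errors: |x - 37/5| = |244*5 - 37*33|/(33*5) = 1/165, and |x - 133/18| = |244*18 - 133*33|/(33*18) = 3/594.
Cross-multiplying, 3*165 = 495 < 594 = 1*594, so 3/594 is smaller: the intermediate fraction 133/18 is closer to x than 37/5.

133/18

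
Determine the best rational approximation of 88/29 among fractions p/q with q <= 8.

Expand x = 88/29 as a continued fraction with the Euclidean algorithm:
  88 = 3*29 + 1, so a_0 = 3.
  29 = 29*1 + 0, so a_1 = 29.
so x = [3; 29].
Convergents (p_i = a_i*p_{i-1} + p_{i-2}, q_i = a_i*q_{i-1} + q_{i-2} with p_{-2}=0, p_{-1}=1, q_{-2}=1, q_{-1}=0), until the denominator exceeds 8:
  i=0: a_0=3, p_0 = 3*1 + 0 = 3, q_0 = 3*0 + 1 = 1.
  i=1: a_1=29, p_1 = 29*3 + 1 = 88, q_1 = 29*1 + 0 = 29.
q_1 = 29 > 8, so the last convergent with denominator <= 8 is p_0/q_0 = 3/1.
The closest fraction with denominator <= 8 is either p_0/q_0 or the intermediate fraction (k*p_0 + p_{-1})/(k*q_0 + q_{-1}) with the largest k >= 1 whose denominator stays <= 8; these approach x as k grows, and every other convergent or intermediate fraction in range is farther away.
Largest k: floor((8 - q_{-1})/q_0) = floor((8 - 0)/1) = 8 (using the seeds p_{-1} = 1, q_{-1} = 0).
That gives (8*3 + 1)/(8*1 + 0) = 25/8.
Compare the errors: |x - 3/1| = |88*1 - 3*29|/(29*1) = 1/29, and |x - 25/8| = |88*8 - 25*29|/(29*8) = 21/232.
Cross-multiplying, 1*232 = 232 < 609 = 21*29, so 1/29 is smaller: the convergent 3/1 is closer to x than 25/8.

3/1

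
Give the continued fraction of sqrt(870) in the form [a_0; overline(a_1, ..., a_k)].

[29; overline(2, 58)]

Write x_i = (sqrt(870) + m_i)/d_i with (m_0, d_0) = (0, 1). a_0 = floor(sqrt(870)) = 29, since 29^2 = 841 <= 870 < 900 = 30^2.
Iterate m_{i+1} = d_i*a_i - m_i, d_{i+1} = (870 - m_{i+1}^2)/d_i, a_{i+1} = floor((a_0 + m_{i+1})/d_{i+1}):
  m_1 = 1*29 - 0 = 29, d_1 = (870 - 29^2)/1 = 29/1 = 29, a_1 = floor((29 + 29)/29) = 2.
  m_2 = 29*2 - 29 = 29, d_2 = (870 - 29^2)/29 = 29/29 = 1, a_2 = floor((29 + 29)/1) = 58.
  m_3 = 1*58 - 29 = 29, d_3 = (870 - 29^2)/1 = 29/1 = 29: (m_3, d_3) = (m_1, d_1) = (29, 29), so from here the quotients repeat a_1, a_2; the period length is 2.
Hence the expansion of sqrt(870) is a_0 = 29 followed by the repeating block 2, 58 (period 2).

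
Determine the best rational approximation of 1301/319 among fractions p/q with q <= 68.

208/51

Expand x = 1301/319 as a continued fraction with the Euclidean algorithm:
  1301 = 4*319 + 25, so a_0 = 4.
  319 = 12*25 + 19, so a_1 = 12.
  25 = 1*19 + 6, so a_2 = 1.
  19 = 3*6 + 1, so a_3 = 3.
  6 = 6*1 + 0, so a_4 = 6.
so x = [4; 12, 1, 3, 6].
Convergents (p_i = a_i*p_{i-1} + p_{i-2}, q_i = a_i*q_{i-1} + q_{i-2} with p_{-2}=0, p_{-1}=1, q_{-2}=1, q_{-1}=0), until the denominator exceeds 68:
  i=0: a_0=4, p_0 = 4*1 + 0 = 4, q_0 = 4*0 + 1 = 1.
  i=1: a_1=12, p_1 = 12*4 + 1 = 49, q_1 = 12*1 + 0 = 12.
  i=2: a_2=1, p_2 = 1*49 + 4 = 53, q_2 = 1*12 + 1 = 13.
  i=3: a_3=3, p_3 = 3*53 + 49 = 208, q_3 = 3*13 + 12 = 51.
  i=4: a_4=6, p_4 = 6*208 + 53 = 1301, q_4 = 6*51 + 13 = 319.
q_4 = 319 > 68, so the last convergent with denominator <= 68 is p_3/q_3 = 208/51.
The closest fraction with denominator <= 68 is either p_3/q_3 or the intermediate fraction (k*p_3 + p_2)/(k*q_3 + q_2) with the largest k >= 1 whose denominator stays <= 68; these approach x as k grows, and every other convergent or intermediate fraction in range is farther away.
Largest k: floor((68 - q_2)/q_3) = floor((68 - 13)/51) = 1.
That gives (1*208 + 53)/(1*51 + 13) = 261/64.
Compare the errors: |x - 208/51| = |1301*51 - 208*319|/(319*51) = 1/16269, and |x - 261/64| = |1301*64 - 261*319|/(319*64) = 5/20416.
Cross-multiplying, 1*20416 = 20416 < 81345 = 5*16269, so 1/16269 is smaller: the convergent 208/51 is closer to x than 261/64.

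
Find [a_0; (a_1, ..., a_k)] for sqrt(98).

Write x_i = (sqrt(98) + m_i)/d_i with (m_0, d_0) = (0, 1). a_0 = floor(sqrt(98)) = 9, since 9^2 = 81 <= 98 < 100 = 10^2.
Iterate m_{i+1} = d_i*a_i - m_i, d_{i+1} = (98 - m_{i+1}^2)/d_i, a_{i+1} = floor((a_0 + m_{i+1})/d_{i+1}):
  m_1 = 1*9 - 0 = 9, d_1 = (98 - 9^2)/1 = 17/1 = 17, a_1 = floor((9 + 9)/17) = 1.
  m_2 = 17*1 - 9 = 8, d_2 = (98 - 8^2)/17 = 34/17 = 2, a_2 = floor((9 + 8)/2) = 8.
  m_3 = 2*8 - 8 = 8, d_3 = (98 - 8^2)/2 = 34/2 = 17, a_3 = floor((9 + 8)/17) = 1.
  m_4 = 17*1 - 8 = 9, d_4 = (98 - 9^2)/17 = 17/17 = 1, a_4 = floor((9 + 9)/1) = 18.
  m_5 = 1*18 - 9 = 9, d_5 = (98 - 9^2)/1 = 17/1 = 17: (m_5, d_5) = (m_1, d_1) = (9, 17), so from here the quotients repeat a_1, ..., a_4; the period length is 4.
Hence the expansion of sqrt(98) is a_0 = 9 followed by the repeating block 1, 8, 1, 18 (period 4).

[9; (1, 8, 1, 18)]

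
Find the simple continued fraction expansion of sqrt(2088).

Write x_i = (sqrt(2088) + m_i)/d_i with (m_0, d_0) = (0, 1). a_0 = floor(sqrt(2088)) = 45, since 45^2 = 2025 <= 2088 < 2116 = 46^2.
Iterate m_{i+1} = d_i*a_i - m_i, d_{i+1} = (2088 - m_{i+1}^2)/d_i, a_{i+1} = floor((a_0 + m_{i+1})/d_{i+1}):
  m_1 = 1*45 - 0 = 45, d_1 = (2088 - 45^2)/1 = 63/1 = 63, a_1 = floor((45 + 45)/63) = 1.
  m_2 = 63*1 - 45 = 18, d_2 = (2088 - 18^2)/63 = 1764/63 = 28, a_2 = floor((45 + 18)/28) = 2.
  m_3 = 28*2 - 18 = 38, d_3 = (2088 - 38^2)/28 = 644/28 = 23, a_3 = floor((45 + 38)/23) = 3.
  m_4 = 23*3 - 38 = 31, d_4 = (2088 - 31^2)/23 = 1127/23 = 49, a_4 = floor((45 + 31)/49) = 1.
  m_5 = 49*1 - 31 = 18, d_5 = (2088 - 18^2)/49 = 1764/49 = 36, a_5 = floor((45 + 18)/36) = 1.
  m_6 = 36*1 - 18 = 18, d_6 = (2088 - 18^2)/36 = 1764/36 = 49, a_6 = floor((45 + 18)/49) = 1.
  m_7 = 49*1 - 18 = 31, d_7 = (2088 - 31^2)/49 = 1127/49 = 23, a_7 = floor((45 + 31)/23) = 3.
  m_8 = 23*3 - 31 = 38, d_8 = (2088 - 38^2)/23 = 644/23 = 28, a_8 = floor((45 + 38)/28) = 2.
  m_9 = 28*2 - 38 = 18, d_9 = (2088 - 18^2)/28 = 1764/28 = 63, a_9 = floor((45 + 18)/63) = 1.
  m_10 = 63*1 - 18 = 45, d_10 = (2088 - 45^2)/63 = 63/63 = 1, a_10 = floor((45 + 45)/1) = 90.
  m_11 = 1*90 - 45 = 45, d_11 = (2088 - 45^2)/1 = 63/1 = 63: (m_11, d_11) = (m_1, d_1) = (45, 63), so from here the quotients repeat a_1, ..., a_10; the period length is 10.
Hence the expansion of sqrt(2088) is a_0 = 45 followed by the repeating block 1, 2, 3, 1, 1, 1, 3, 2, 1, 90 (period 10).

[45; (1, 2, 3, 1, 1, 1, 3, 2, 1, 90)]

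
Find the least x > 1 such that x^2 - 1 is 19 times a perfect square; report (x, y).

First expand sqrt(19) as a continued fraction. With x_i = (sqrt(19) + m_i)/d_i and (m_0, d_0) = (0, 1): a_0 = floor(sqrt(19)) = 4, since 4^2 = 16 <= 19 < 25 = 5^2.
Iterate m_{i+1} = d_i*a_i - m_i, d_{i+1} = (19 - m_{i+1}^2)/d_i, a_{i+1} = floor((a_0 + m_{i+1})/d_{i+1}):
  m_1 = 1*4 - 0 = 4, d_1 = (19 - 4^2)/1 = 3/1 = 3, a_1 = floor((4 + 4)/3) = 2.
  m_2 = 3*2 - 4 = 2, d_2 = (19 - 2^2)/3 = 15/3 = 5, a_2 = floor((4 + 2)/5) = 1.
  m_3 = 5*1 - 2 = 3, d_3 = (19 - 3^2)/5 = 10/5 = 2, a_3 = floor((4 + 3)/2) = 3.
  m_4 = 2*3 - 3 = 3, d_4 = (19 - 3^2)/2 = 10/2 = 5, a_4 = floor((4 + 3)/5) = 1.
  m_5 = 5*1 - 3 = 2, d_5 = (19 - 2^2)/5 = 15/5 = 3, a_5 = floor((4 + 2)/3) = 2.
  m_6 = 3*2 - 2 = 4, d_6 = (19 - 4^2)/3 = 3/3 = 1, a_6 = floor((4 + 4)/1) = 8.
  m_7 = 1*8 - 4 = 4, d_7 = (19 - 4^2)/1 = 3/1 = 3: (m_7, d_7) = (m_1, d_1) = (4, 3), so from here the quotients repeat a_1, ..., a_6; the period length is 6.
So sqrt(19) = [4; (2, 1, 3, 1, 2, 8)] with period length k = 6.
k is even, so the fundamental solution of x^2 - 19y^2 = 1 is (p_{k-1}, q_{k-1}) = (p_5, q_5); compute convergents through index 5.
Convergents (p_i = a_i*p_{i-1} + p_{i-2}, q_i = a_i*q_{i-1} + q_{i-2} with p_{-2}=0, p_{-1}=1, q_{-2}=1, q_{-1}=0):
  i=0: a_0=4, p_0 = 4*1 + 0 = 4, q_0 = 4*0 + 1 = 1.
  i=1: a_1=2, p_1 = 2*4 + 1 = 9, q_1 = 2*1 + 0 = 2.
  i=2: a_2=1, p_2 = 1*9 + 4 = 13, q_2 = 1*2 + 1 = 3.
  i=3: a_3=3, p_3 = 3*13 + 9 = 48, q_3 = 3*3 + 2 = 11.
  i=4: a_4=1, p_4 = 1*48 + 13 = 61, q_4 = 1*11 + 3 = 14.
  i=5: a_5=2, p_5 = 2*61 + 48 = 170, q_5 = 2*14 + 11 = 39.
Check: 170^2 - 19*39^2 = 28900 - 28899 = 1, so (x, y) = (170, 39) solves the equation, and by the theorem it is the least positive solution.

(x, y) = (170, 39)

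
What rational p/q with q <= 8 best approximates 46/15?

25/8

Expand x = 46/15 as a continued fraction with the Euclidean algorithm:
  46 = 3*15 + 1, so a_0 = 3.
  15 = 15*1 + 0, so a_1 = 15.
so x = [3; 15].
Convergents (p_i = a_i*p_{i-1} + p_{i-2}, q_i = a_i*q_{i-1} + q_{i-2} with p_{-2}=0, p_{-1}=1, q_{-2}=1, q_{-1}=0), until the denominator exceeds 8:
  i=0: a_0=3, p_0 = 3*1 + 0 = 3, q_0 = 3*0 + 1 = 1.
  i=1: a_1=15, p_1 = 15*3 + 1 = 46, q_1 = 15*1 + 0 = 15.
q_1 = 15 > 8, so the last convergent with denominator <= 8 is p_0/q_0 = 3/1.
The closest fraction with denominator <= 8 is either p_0/q_0 or the intermediate fraction (k*p_0 + p_{-1})/(k*q_0 + q_{-1}) with the largest k >= 1 whose denominator stays <= 8; these approach x as k grows, and every other convergent or intermediate fraction in range is farther away.
Largest k: floor((8 - q_{-1})/q_0) = floor((8 - 0)/1) = 8 (using the seeds p_{-1} = 1, q_{-1} = 0).
That gives (8*3 + 1)/(8*1 + 0) = 25/8.
Compare the errors: |x - 3/1| = |46*1 - 3*15|/(15*1) = 1/15, and |x - 25/8| = |46*8 - 25*15|/(15*8) = 7/120.
Cross-multiplying, 7*15 = 105 < 120 = 1*120, so 7/120 is smaller: the intermediate fraction 25/8 is closer to x than 3/1.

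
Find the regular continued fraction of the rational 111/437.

Run the Euclidean algorithm on 111 and 437; the successive quotients are the partial quotients a_0, a_1, ... (each step inverts the fractional part left over by the previous one):
  111 = 0*437 + 111, so a_0 = 0.
  437 = 3*111 + 104, so a_1 = 3.
  111 = 1*104 + 7, so a_2 = 1.
  104 = 14*7 + 6, so a_3 = 14.
  7 = 1*6 + 1, so a_4 = 1.
  6 = 6*1 + 0, so a_5 = 6.
The remainder reaches 0 after 6 divisions, so the expansion has 6 partial quotients, read off in order.

[0; 3, 1, 14, 1, 6]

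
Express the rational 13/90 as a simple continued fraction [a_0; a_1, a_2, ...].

Run the Euclidean algorithm on 13 and 90; the successive quotients are the partial quotients a_0, a_1, ... (each step inverts the fractional part left over by the previous one):
  13 = 0*90 + 13, so a_0 = 0.
  90 = 6*13 + 12, so a_1 = 6.
  13 = 1*12 + 1, so a_2 = 1.
  12 = 12*1 + 0, so a_3 = 12.
The remainder reaches 0 after 4 divisions, so the expansion has 4 partial quotients, read off in order.

[0; 6, 1, 12]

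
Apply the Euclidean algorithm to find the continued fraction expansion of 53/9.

Run the Euclidean algorithm on 53 and 9; the successive quotients are the partial quotients a_0, a_1, ... (each step inverts the fractional part left over by the previous one):
  53 = 5*9 + 8, so a_0 = 5.
  9 = 1*8 + 1, so a_1 = 1.
  8 = 8*1 + 0, so a_2 = 8.
The remainder reaches 0 after 3 divisions, so the expansion has 3 partial quotients, read off in order.

[5; 1, 8]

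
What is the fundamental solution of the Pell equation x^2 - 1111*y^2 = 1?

(x, y) = (100, 3)

First expand sqrt(1111) as a continued fraction. With x_i = (sqrt(1111) + m_i)/d_i and (m_0, d_0) = (0, 1): a_0 = floor(sqrt(1111)) = 33, since 33^2 = 1089 <= 1111 < 1156 = 34^2.
Iterate m_{i+1} = d_i*a_i - m_i, d_{i+1} = (1111 - m_{i+1}^2)/d_i, a_{i+1} = floor((a_0 + m_{i+1})/d_{i+1}):
  m_1 = 1*33 - 0 = 33, d_1 = (1111 - 33^2)/1 = 22/1 = 22, a_1 = floor((33 + 33)/22) = 3.
  m_2 = 22*3 - 33 = 33, d_2 = (1111 - 33^2)/22 = 22/22 = 1, a_2 = floor((33 + 33)/1) = 66.
  m_3 = 1*66 - 33 = 33, d_3 = (1111 - 33^2)/1 = 22/1 = 22: (m_3, d_3) = (m_1, d_1) = (33, 22), so from here the quotients repeat a_1, a_2; the period length is 2.
So sqrt(1111) = [33; (3, 66)] with period length k = 2.
k is even, so the fundamental solution of x^2 - 1111y^2 = 1 is (p_{k-1}, q_{k-1}) = (p_1, q_1); compute convergents through index 1.
Convergents (p_i = a_i*p_{i-1} + p_{i-2}, q_i = a_i*q_{i-1} + q_{i-2} with p_{-2}=0, p_{-1}=1, q_{-2}=1, q_{-1}=0):
  i=0: a_0=33, p_0 = 33*1 + 0 = 33, q_0 = 33*0 + 1 = 1.
  i=1: a_1=3, p_1 = 3*33 + 1 = 100, q_1 = 3*1 + 0 = 3.
Check: 100^2 - 1111*3^2 = 10000 - 9999 = 1, so (x, y) = (100, 3) solves the equation, and by the theorem it is the least positive solution.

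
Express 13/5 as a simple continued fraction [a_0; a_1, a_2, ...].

Run the Euclidean algorithm on 13 and 5; the successive quotients are the partial quotients a_0, a_1, ... (each step inverts the fractional part left over by the previous one):
  13 = 2*5 + 3, so a_0 = 2.
  5 = 1*3 + 2, so a_1 = 1.
  3 = 1*2 + 1, so a_2 = 1.
  2 = 2*1 + 0, so a_3 = 2.
The remainder reaches 0 after 4 divisions, so the expansion has 4 partial quotients, read off in order.

[2; 1, 1, 2]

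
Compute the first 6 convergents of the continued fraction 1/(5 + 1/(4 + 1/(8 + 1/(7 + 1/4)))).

0/1, 1/5, 4/21, 33/173, 235/1232, 973/5101

Using the convergent recurrence p_i = a_i*p_{i-1} + p_{i-2}, q_i = a_i*q_{i-1} + q_{i-2} with p_{-2}=0, p_{-1}=1, q_{-2}=1, q_{-1}=0:
  i=0: a_0=0, p_0 = 0*1 + 0 = 0, q_0 = 0*0 + 1 = 1.
  i=1: a_1=5, p_1 = 5*0 + 1 = 1, q_1 = 5*1 + 0 = 5.
  i=2: a_2=4, p_2 = 4*1 + 0 = 4, q_2 = 4*5 + 1 = 21.
  i=3: a_3=8, p_3 = 8*4 + 1 = 33, q_3 = 8*21 + 5 = 173.
  i=4: a_4=7, p_4 = 7*33 + 4 = 235, q_4 = 7*173 + 21 = 1232.
  i=5: a_5=4, p_5 = 4*235 + 33 = 973, q_5 = 4*1232 + 173 = 5101.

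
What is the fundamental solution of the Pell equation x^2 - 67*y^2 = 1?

(x, y) = (48842, 5967)

First expand sqrt(67) as a continued fraction. With x_i = (sqrt(67) + m_i)/d_i and (m_0, d_0) = (0, 1): a_0 = floor(sqrt(67)) = 8, since 8^2 = 64 <= 67 < 81 = 9^2.
Iterate m_{i+1} = d_i*a_i - m_i, d_{i+1} = (67 - m_{i+1}^2)/d_i, a_{i+1} = floor((a_0 + m_{i+1})/d_{i+1}):
  m_1 = 1*8 - 0 = 8, d_1 = (67 - 8^2)/1 = 3/1 = 3, a_1 = floor((8 + 8)/3) = 5.
  m_2 = 3*5 - 8 = 7, d_2 = (67 - 7^2)/3 = 18/3 = 6, a_2 = floor((8 + 7)/6) = 2.
  m_3 = 6*2 - 7 = 5, d_3 = (67 - 5^2)/6 = 42/6 = 7, a_3 = floor((8 + 5)/7) = 1.
  m_4 = 7*1 - 5 = 2, d_4 = (67 - 2^2)/7 = 63/7 = 9, a_4 = floor((8 + 2)/9) = 1.
  m_5 = 9*1 - 2 = 7, d_5 = (67 - 7^2)/9 = 18/9 = 2, a_5 = floor((8 + 7)/2) = 7.
  m_6 = 2*7 - 7 = 7, d_6 = (67 - 7^2)/2 = 18/2 = 9, a_6 = floor((8 + 7)/9) = 1.
  m_7 = 9*1 - 7 = 2, d_7 = (67 - 2^2)/9 = 63/9 = 7, a_7 = floor((8 + 2)/7) = 1.
  m_8 = 7*1 - 2 = 5, d_8 = (67 - 5^2)/7 = 42/7 = 6, a_8 = floor((8 + 5)/6) = 2.
  m_9 = 6*2 - 5 = 7, d_9 = (67 - 7^2)/6 = 18/6 = 3, a_9 = floor((8 + 7)/3) = 5.
  m_10 = 3*5 - 7 = 8, d_10 = (67 - 8^2)/3 = 3/3 = 1, a_10 = floor((8 + 8)/1) = 16.
  m_11 = 1*16 - 8 = 8, d_11 = (67 - 8^2)/1 = 3/1 = 3: (m_11, d_11) = (m_1, d_1) = (8, 3), so from here the quotients repeat a_1, ..., a_10; the period length is 10.
So sqrt(67) = [8; (5, 2, 1, 1, 7, 1, 1, 2, 5, 16)] with period length k = 10.
k is even, so the fundamental solution of x^2 - 67y^2 = 1 is (p_{k-1}, q_{k-1}) = (p_9, q_9); compute convergents through index 9.
Convergents (p_i = a_i*p_{i-1} + p_{i-2}, q_i = a_i*q_{i-1} + q_{i-2} with p_{-2}=0, p_{-1}=1, q_{-2}=1, q_{-1}=0):
  i=0: a_0=8, p_0 = 8*1 + 0 = 8, q_0 = 8*0 + 1 = 1.
  i=1: a_1=5, p_1 = 5*8 + 1 = 41, q_1 = 5*1 + 0 = 5.
  i=2: a_2=2, p_2 = 2*41 + 8 = 90, q_2 = 2*5 + 1 = 11.
  i=3: a_3=1, p_3 = 1*90 + 41 = 131, q_3 = 1*11 + 5 = 16.
  i=4: a_4=1, p_4 = 1*131 + 90 = 221, q_4 = 1*16 + 11 = 27.
  i=5: a_5=7, p_5 = 7*221 + 131 = 1678, q_5 = 7*27 + 16 = 205.
  i=6: a_6=1, p_6 = 1*1678 + 221 = 1899, q_6 = 1*205 + 27 = 232.
  i=7: a_7=1, p_7 = 1*1899 + 1678 = 3577, q_7 = 1*232 + 205 = 437.
  i=8: a_8=2, p_8 = 2*3577 + 1899 = 9053, q_8 = 2*437 + 232 = 1106.
  i=9: a_9=5, p_9 = 5*9053 + 3577 = 48842, q_9 = 5*1106 + 437 = 5967.
Check: 48842^2 - 67*5967^2 = 2385540964 - 2385540963 = 1, so (x, y) = (48842, 5967) solves the equation, and by the theorem it is the least positive solution.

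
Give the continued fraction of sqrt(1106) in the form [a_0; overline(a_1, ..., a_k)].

Write x_i = (sqrt(1106) + m_i)/d_i with (m_0, d_0) = (0, 1). a_0 = floor(sqrt(1106)) = 33, since 33^2 = 1089 <= 1106 < 1156 = 34^2.
Iterate m_{i+1} = d_i*a_i - m_i, d_{i+1} = (1106 - m_{i+1}^2)/d_i, a_{i+1} = floor((a_0 + m_{i+1})/d_{i+1}):
  m_1 = 1*33 - 0 = 33, d_1 = (1106 - 33^2)/1 = 17/1 = 17, a_1 = floor((33 + 33)/17) = 3.
  m_2 = 17*3 - 33 = 18, d_2 = (1106 - 18^2)/17 = 782/17 = 46, a_2 = floor((33 + 18)/46) = 1.
  m_3 = 46*1 - 18 = 28, d_3 = (1106 - 28^2)/46 = 322/46 = 7, a_3 = floor((33 + 28)/7) = 8.
  m_4 = 7*8 - 28 = 28, d_4 = (1106 - 28^2)/7 = 322/7 = 46, a_4 = floor((33 + 28)/46) = 1.
  m_5 = 46*1 - 28 = 18, d_5 = (1106 - 18^2)/46 = 782/46 = 17, a_5 = floor((33 + 18)/17) = 3.
  m_6 = 17*3 - 18 = 33, d_6 = (1106 - 33^2)/17 = 17/17 = 1, a_6 = floor((33 + 33)/1) = 66.
  m_7 = 1*66 - 33 = 33, d_7 = (1106 - 33^2)/1 = 17/1 = 17: (m_7, d_7) = (m_1, d_1) = (33, 17), so from here the quotients repeat a_1, ..., a_6; the period length is 6.
Hence the expansion of sqrt(1106) is a_0 = 33 followed by the repeating block 3, 1, 8, 1, 3, 66 (period 6).

[33; overline(3, 1, 8, 1, 3, 66)]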